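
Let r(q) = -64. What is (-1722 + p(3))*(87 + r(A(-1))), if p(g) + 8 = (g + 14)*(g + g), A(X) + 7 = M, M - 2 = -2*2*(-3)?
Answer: -37444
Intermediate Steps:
M = 14 (M = 2 - 2*2*(-3) = 2 - 4*(-3) = 2 + 12 = 14)
A(X) = 7 (A(X) = -7 + 14 = 7)
p(g) = -8 + 2*g*(14 + g) (p(g) = -8 + (g + 14)*(g + g) = -8 + (14 + g)*(2*g) = -8 + 2*g*(14 + g))
(-1722 + p(3))*(87 + r(A(-1))) = (-1722 + (-8 + 2*3² + 28*3))*(87 - 64) = (-1722 + (-8 + 2*9 + 84))*23 = (-1722 + (-8 + 18 + 84))*23 = (-1722 + 94)*23 = -1628*23 = -37444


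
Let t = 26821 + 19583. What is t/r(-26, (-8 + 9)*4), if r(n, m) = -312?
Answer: -3867/26 ≈ -148.73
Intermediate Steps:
t = 46404
t/r(-26, (-8 + 9)*4) = 46404/(-312) = 46404*(-1/312) = -3867/26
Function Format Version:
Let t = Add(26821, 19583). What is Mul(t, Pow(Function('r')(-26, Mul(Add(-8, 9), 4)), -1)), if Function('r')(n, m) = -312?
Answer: Rational(-3867, 26) ≈ -148.73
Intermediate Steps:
t = 46404
Mul(t, Pow(Function('r')(-26, Mul(Add(-8, 9), 4)), -1)) = Mul(46404, Pow(-312, -1)) = Mul(46404, Rational(-1, 312)) = Rational(-3867, 26)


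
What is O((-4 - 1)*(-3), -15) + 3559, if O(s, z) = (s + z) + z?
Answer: 3544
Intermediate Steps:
O(s, z) = s + 2*z
O((-4 - 1)*(-3), -15) + 3559 = ((-4 - 1)*(-3) + 2*(-15)) + 3559 = (-5*(-3) - 30) + 3559 = (15 - 30) + 3559 = -15 + 3559 = 3544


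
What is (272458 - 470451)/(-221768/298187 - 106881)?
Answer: 59038938691/31870746515 ≈ 1.8524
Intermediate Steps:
(272458 - 470451)/(-221768/298187 - 106881) = -197993/(-221768*1/298187 - 106881) = -197993/(-221768/298187 - 106881) = -197993/(-31870746515/298187) = -197993*(-298187/31870746515) = 59038938691/31870746515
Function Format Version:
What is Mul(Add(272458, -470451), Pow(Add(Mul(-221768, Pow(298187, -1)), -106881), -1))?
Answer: Rational(59038938691, 31870746515) ≈ 1.8524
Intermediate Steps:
Mul(Add(272458, -470451), Pow(Add(Mul(-221768, Pow(298187, -1)), -106881), -1)) = Mul(-197993, Pow(Add(Mul(-221768, Rational(1, 298187)), -106881), -1)) = Mul(-197993, Pow(Add(Rational(-221768, 298187), -106881), -1)) = Mul(-197993, Pow(Rational(-31870746515, 298187), -1)) = Mul(-197993, Rational(-298187, 31870746515)) = Rational(59038938691, 31870746515)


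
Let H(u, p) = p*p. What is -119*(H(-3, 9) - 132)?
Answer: 6069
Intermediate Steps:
H(u, p) = p²
-119*(H(-3, 9) - 132) = -119*(9² - 132) = -119*(81 - 132) = -119*(-51) = 6069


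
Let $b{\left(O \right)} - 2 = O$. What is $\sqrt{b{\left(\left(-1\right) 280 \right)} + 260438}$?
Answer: $8 \sqrt{4065} \approx 510.06$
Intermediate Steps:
$b{\left(O \right)} = 2 + O$
$\sqrt{b{\left(\left(-1\right) 280 \right)} + 260438} = \sqrt{\left(2 - 280\right) + 260438} = \sqrt{-278 + 260438} = \sqrt{260160} = 8 \sqrt{4065}$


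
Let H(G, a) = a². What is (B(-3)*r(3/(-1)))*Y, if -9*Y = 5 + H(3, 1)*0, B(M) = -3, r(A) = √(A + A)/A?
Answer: -5*I*√6/9 ≈ -1.3608*I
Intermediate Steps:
r(A) = √2/√A (r(A) = √(2*A)/A = (√2*√A)/A = √2/√A)
Y = -5/9 (Y = -(5 + 1²*0)/9 = -(5 + 1*0)/9 = -(5 + 0)/9 = -⅑*5 = -5/9 ≈ -0.55556)
(B(-3)*r(3/(-1)))*Y = -3*√2/√(3/(-1))*(-5/9) = -3*√2/√(3*(-1))*(-5/9) = -3*√2/√(-3)*(-5/9) = -3*√2*(-I*√3/3)*(-5/9) = -(-1)*I*√6*(-5/9) = (I*√6)*(-5/9) = -5*I*√6/9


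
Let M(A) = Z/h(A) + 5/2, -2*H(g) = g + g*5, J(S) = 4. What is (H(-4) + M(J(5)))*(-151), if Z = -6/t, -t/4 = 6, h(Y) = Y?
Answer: -35183/16 ≈ -2198.9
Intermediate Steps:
t = -24 (t = -4*6 = -24)
H(g) = -3*g (H(g) = -(g + g*5)/2 = -(g + 5*g)/2 = -3*g)
Z = ¼ (Z = -6/(-24) = -6*(-1/24) = ¼ ≈ 0.25000)
M(A) = 5/2 + 1/(4*A) (M(A) = 1/(4*A) + 5/2 = 5/2 + 1/(4*A))
(H(-4) + M(J(5)))*(-151) = (-3*(-4) + (¼)*(1 + 10*4)/4)*(-151) = (12 + (¼)*(¼)*(1 + 40))*(-151) = (12 + (¼)*(¼)*41)*(-151) = (12 + 41/16)*(-151) = (233/16)*(-151) = -35183/16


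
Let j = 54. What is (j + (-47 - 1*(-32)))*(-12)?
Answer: -468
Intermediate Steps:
(j + (-47 - 1*(-32)))*(-12) = (54 + (-47 - 1*(-32)))*(-12) = (54 + (-47 + 32))*(-12) = (54 - 15)*(-12) = 39*(-12) = -468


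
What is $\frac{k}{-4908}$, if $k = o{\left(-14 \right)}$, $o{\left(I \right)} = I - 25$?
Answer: $\frac{13}{1636} \approx 0.0079462$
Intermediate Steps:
$o{\left(I \right)} = -25 + I$ ($o{\left(I \right)} = I - 25 = -25 + I$)
$k = -39$ ($k = -25 - 14 = -39$)
$\frac{k}{-4908} = - \frac{39}{-4908} = \left(-39\right) \left(- \frac{1}{4908}\right) = \frac{13}{1636}$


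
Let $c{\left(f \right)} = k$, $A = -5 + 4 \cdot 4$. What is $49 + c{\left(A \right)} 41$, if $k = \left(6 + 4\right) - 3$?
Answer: $336$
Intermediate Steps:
$k = 7$ ($k = 10 - 3 = 7$)
$A = 11$ ($A = -5 + 16 = 11$)
$c{\left(f \right)} = 7$
$49 + c{\left(A \right)} 41 = 49 + 7 \cdot 41 = 49 + 287 = 336$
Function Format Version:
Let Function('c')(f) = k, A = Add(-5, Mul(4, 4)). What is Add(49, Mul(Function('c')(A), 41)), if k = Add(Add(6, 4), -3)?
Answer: 336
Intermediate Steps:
k = 7 (k = Add(10, -3) = 7)
A = 11 (A = Add(-5, 16) = 11)
Function('c')(f) = 7
Add(49, Mul(Function('c')(A), 41)) = Add(49, Mul(7, 41)) = Add(49, 287) = 336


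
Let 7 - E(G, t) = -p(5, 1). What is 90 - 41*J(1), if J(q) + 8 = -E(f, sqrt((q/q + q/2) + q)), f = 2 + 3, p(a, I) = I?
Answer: 746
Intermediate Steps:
f = 5
E(G, t) = 8 (E(G, t) = 7 - (-1) = 7 - 1*(-1) = 7 + 1 = 8)
J(q) = -16 (J(q) = -8 - 1*8 = -8 - 8 = -16)
90 - 41*J(1) = 90 - 41*(-16) = 90 + 656 = 746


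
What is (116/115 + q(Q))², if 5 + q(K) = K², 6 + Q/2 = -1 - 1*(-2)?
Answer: 121903681/13225 ≈ 9217.7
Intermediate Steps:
Q = -10 (Q = -12 + 2*(-1 - 1*(-2)) = -12 + 2*(-1 + 2) = -12 + 2*1 = -12 + 2 = -10)
q(K) = -5 + K²
(116/115 + q(Q))² = (116/115 + (-5 + (-10)²))² = (116*(1/115) + (-5 + 100))² = (116/115 + 95)² = (11041/115)² = 121903681/13225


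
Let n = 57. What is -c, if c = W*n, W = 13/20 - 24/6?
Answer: 3819/20 ≈ 190.95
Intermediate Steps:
W = -67/20 (W = 13*(1/20) - 24*⅙ = 13/20 - 4 = -67/20 ≈ -3.3500)
c = -3819/20 (c = -67/20*57 = -3819/20 ≈ -190.95)
-c = -1*(-3819/20) = 3819/20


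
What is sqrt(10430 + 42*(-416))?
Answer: I*sqrt(7042) ≈ 83.917*I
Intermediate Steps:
sqrt(10430 + 42*(-416)) = sqrt(10430 - 17472) = sqrt(-7042) = I*sqrt(7042)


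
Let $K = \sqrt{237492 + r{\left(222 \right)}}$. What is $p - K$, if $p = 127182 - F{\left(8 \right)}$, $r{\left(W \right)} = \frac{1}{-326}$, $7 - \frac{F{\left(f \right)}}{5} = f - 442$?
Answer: $124977 - \frac{\sqrt{25239699466}}{326} \approx 1.2449 \cdot 10^{5}$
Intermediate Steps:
$F{\left(f \right)} = 2245 - 5 f$ ($F{\left(f \right)} = 35 - 5 \left(f - 442\right) = 35 - 5 \left(-442 + f\right) = 35 - \left(-2210 + 5 f\right) = 2245 - 5 f$)
$r{\left(W \right)} = - \frac{1}{326}$
$p = 124977$ ($p = 127182 - \left(2245 - 40\right) = 127182 - 2205 = 124977$)
$K = \frac{\sqrt{25239699466}}{326}$ ($K = \sqrt{237492 - \frac{1}{326}} = \sqrt{\frac{77422391}{326}} = \frac{\sqrt{25239699466}}{326} \approx 487.33$)
$p - K = 124977 - \frac{\sqrt{25239699466}}{326}$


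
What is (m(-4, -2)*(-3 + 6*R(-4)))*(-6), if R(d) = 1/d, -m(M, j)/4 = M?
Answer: 432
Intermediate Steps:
m(M, j) = -4*M
(m(-4, -2)*(-3 + 6*R(-4)))*(-6) = ((-4*(-4))*(-3 + 6/(-4)))*(-6) = (16*(-3 + 6*(-1/4)))*(-6) = (16*(-3 - 3/2))*(-6) = (16*(-9/2))*(-6) = -72*(-6) = 432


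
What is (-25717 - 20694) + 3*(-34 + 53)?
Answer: -46354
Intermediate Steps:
(-25717 - 20694) + 3*(-34 + 53) = -46411 + 3*19 = -46411 + 57 = -46354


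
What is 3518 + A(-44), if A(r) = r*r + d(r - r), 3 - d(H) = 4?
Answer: 5453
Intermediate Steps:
d(H) = -1 (d(H) = 3 - 1*4 = 3 - 4 = -1)
A(r) = -1 + r² (A(r) = r*r - 1 = r² - 1 = -1 + r²)
3518 + A(-44) = 3518 + (-1 + (-44)²) = 3518 + (-1 + 1936) = 3518 + 1935 = 5453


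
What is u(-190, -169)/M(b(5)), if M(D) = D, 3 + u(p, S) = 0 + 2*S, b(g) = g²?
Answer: -341/25 ≈ -13.640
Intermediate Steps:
u(p, S) = -3 + 2*S (u(p, S) = -3 + (0 + 2*S) = -3 + 2*S)
u(-190, -169)/M(b(5)) = (-3 + 2*(-169))/(5²) = (-3 - 338)/25 = -341*1/25 = -341/25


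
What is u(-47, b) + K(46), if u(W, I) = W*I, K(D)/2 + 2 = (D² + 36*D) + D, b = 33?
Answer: 6081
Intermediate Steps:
K(D) = -4 + 2*D² + 74*D (K(D) = -4 + 2*((D² + 36*D) + D) = -4 + 2*(D² + 37*D) = -4 + (2*D² + 74*D) = -4 + 2*D² + 74*D)
u(W, I) = I*W
u(-47, b) + K(46) = 33*(-47) + (-4 + 2*46² + 74*46) = -1551 + (-4 + 2*2116 + 3404) = -1551 + (-4 + 4232 + 3404) = -1551 + 7632 = 6081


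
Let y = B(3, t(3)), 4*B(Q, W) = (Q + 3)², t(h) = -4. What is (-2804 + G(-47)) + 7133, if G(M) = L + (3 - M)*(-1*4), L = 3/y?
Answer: 12388/3 ≈ 4129.3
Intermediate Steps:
B(Q, W) = (3 + Q)²/4 (B(Q, W) = (Q + 3)²/4 = (3 + Q)²/4)
y = 9 (y = (3 + 3)²/4 = (¼)*6² = (¼)*36 = 9)
L = ⅓ (L = 3/9 = 3*(⅑) = ⅓ ≈ 0.33333)
G(M) = -35/3 + 4*M (G(M) = ⅓ + (3 - M)*(-1*4) = ⅓ + (3 - M)*(-4) = ⅓ + (-12 + 4*M) = -35/3 + 4*M)
(-2804 + G(-47)) + 7133 = (-2804 + (-35/3 + 4*(-47))) + 7133 = (-2804 + (-35/3 - 188)) + 7133 = (-2804 - 599/3) + 7133 = -9011/3 + 7133 = 12388/3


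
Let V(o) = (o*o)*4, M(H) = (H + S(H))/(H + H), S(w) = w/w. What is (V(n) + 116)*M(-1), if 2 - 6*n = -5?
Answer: 0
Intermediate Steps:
n = 7/6 (n = 1/3 - 1/6*(-5) = 1/3 + 5/6 = 7/6 ≈ 1.1667)
S(w) = 1
M(H) = (1 + H)/(2*H) (M(H) = (H + 1)/(H + H) = (1 + H)/((2*H)) = (1 + H)*(1/(2*H)) = (1 + H)/(2*H))
V(o) = 4*o**2 (V(o) = o**2*4 = 4*o**2)
(V(n) + 116)*M(-1) = (4*(7/6)**2 + 116)*((1/2)*(1 - 1)/(-1)) = (4*(49/36) + 116)*((1/2)*(-1)*0) = (49/9 + 116)*0 = (1093/9)*0 = 0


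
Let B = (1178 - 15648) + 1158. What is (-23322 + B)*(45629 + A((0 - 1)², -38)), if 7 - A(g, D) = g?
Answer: -1671792590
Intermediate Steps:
B = -13312 (B = -14470 + 1158 = -13312)
A(g, D) = 7 - g
(-23322 + B)*(45629 + A((0 - 1)², -38)) = (-23322 - 13312)*(45629 + (7 - (0 - 1)²)) = -36634*(45629 + (7 - 1*(-1)²)) = -36634*(45629 + (7 - 1*1)) = -36634*(45629 + (7 - 1)) = -36634*(45629 + 6) = -36634*45635 = -1671792590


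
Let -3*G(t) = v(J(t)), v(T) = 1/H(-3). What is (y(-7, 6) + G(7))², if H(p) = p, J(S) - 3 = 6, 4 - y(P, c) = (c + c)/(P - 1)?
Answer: 10201/324 ≈ 31.485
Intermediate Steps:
y(P, c) = 4 - 2*c/(-1 + P) (y(P, c) = 4 - (c + c)/(P - 1) = 4 - 2*c/(-1 + P))
J(S) = 9 (J(S) = 3 + 6 = 9)
v(T) = -⅓ (v(T) = 1/(-3) = -⅓)
G(t) = ⅑ (G(t) = -⅓*(-⅓) = ⅑)
(y(-7, 6) + G(7))² = (2*(-2 - 1*6 + 2*(-7))/(-1 - 7) + ⅑)² = (2*(-2 - 6 - 14)/(-8) + ⅑)² = (2*(-⅛)*(-22) + ⅑)² = (11/2 + ⅑)² = (101/18)² = 10201/324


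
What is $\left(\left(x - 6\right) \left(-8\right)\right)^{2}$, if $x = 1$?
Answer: $1600$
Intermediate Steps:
$\left(\left(x - 6\right) \left(-8\right)\right)^{2} = \left(\left(1 - 6\right) \left(-8\right)\right)^{2} = \left(\left(-5\right) \left(-8\right)\right)^{2} = 40^{2} = 1600$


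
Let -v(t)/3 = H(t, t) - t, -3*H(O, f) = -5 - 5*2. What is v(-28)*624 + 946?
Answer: -60830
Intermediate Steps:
H(O, f) = 5 (H(O, f) = -(-5 - 5*2)/3 = -(-5 - 10)/3 = -⅓*(-15) = 5)
v(t) = -15 + 3*t (v(t) = -3*(5 - t) = -15 + 3*t)
v(-28)*624 + 946 = (-15 + 3*(-28))*624 + 946 = (-15 - 84)*624 + 946 = -99*624 + 946 = -61776 + 946 = -60830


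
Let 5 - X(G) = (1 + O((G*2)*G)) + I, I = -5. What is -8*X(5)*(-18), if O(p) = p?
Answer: -5904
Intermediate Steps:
X(G) = 9 - 2*G² (X(G) = 5 - ((1 + (G*2)*G) - 5) = 5 - ((1 + (2*G)*G) - 5) = 5 - ((1 + 2*G²) - 5) = 5 - (-4 + 2*G²) = 5 + (4 - 2*G²) = 9 - 2*G²)
-8*X(5)*(-18) = -8*(9 - 2*5²)*(-18) = -8*(9 - 2*25)*(-18) = -8*(9 - 50)*(-18) = -8*(-41)*(-18) = 328*(-18) = -5904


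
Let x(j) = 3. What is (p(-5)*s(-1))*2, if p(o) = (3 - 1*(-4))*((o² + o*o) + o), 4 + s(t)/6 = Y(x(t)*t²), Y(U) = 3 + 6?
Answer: 18900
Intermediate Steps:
Y(U) = 9
s(t) = 30 (s(t) = -24 + 6*9 = -24 + 54 = 30)
p(o) = 7*o + 14*o² (p(o) = (3 + 4)*((o² + o²) + o) = 7*(2*o² + o) = 7*(o + 2*o²) = 7*o + 14*o²)
(p(-5)*s(-1))*2 = ((7*(-5)*(1 + 2*(-5)))*30)*2 = ((7*(-5)*(1 - 10))*30)*2 = ((7*(-5)*(-9))*30)*2 = (315*30)*2 = 9450*2 = 18900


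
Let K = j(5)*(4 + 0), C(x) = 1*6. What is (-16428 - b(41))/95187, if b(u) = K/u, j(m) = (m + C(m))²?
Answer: -674032/3902667 ≈ -0.17271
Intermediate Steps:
C(x) = 6
j(m) = (6 + m)² (j(m) = (m + 6)² = (6 + m)²)
K = 484 (K = (6 + 5)²*(4 + 0) = 11²*4 = 121*4 = 484)
b(u) = 484/u
(-16428 - b(41))/95187 = (-16428 - 484/41)/95187 = (-16428 - 484/41)*(1/95187) = -674032/41*1/95187 = -674032/3902667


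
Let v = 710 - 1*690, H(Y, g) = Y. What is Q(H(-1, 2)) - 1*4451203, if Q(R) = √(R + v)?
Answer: -4451203 + √19 ≈ -4.4512e+6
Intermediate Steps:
v = 20 (v = 710 - 690 = 20)
Q(R) = √(20 + R) (Q(R) = √(R + 20) = √(20 + R))
Q(H(-1, 2)) - 1*4451203 = √(20 - 1) - 1*4451203 = √19 - 4451203 = -4451203 + √19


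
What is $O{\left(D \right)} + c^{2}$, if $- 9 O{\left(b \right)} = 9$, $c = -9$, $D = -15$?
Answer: $80$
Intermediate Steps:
$O{\left(b \right)} = -1$ ($O{\left(b \right)} = \left(- \frac{1}{9}\right) 9 = -1$)
$O{\left(D \right)} + c^{2} = -1 + \left(-9\right)^{2} = -1 + 81 = 80$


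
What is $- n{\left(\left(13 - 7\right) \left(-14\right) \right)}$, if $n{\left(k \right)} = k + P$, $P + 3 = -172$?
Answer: $259$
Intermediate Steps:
$P = -175$ ($P = -3 - 172 = -175$)
$n{\left(k \right)} = -175 + k$ ($n{\left(k \right)} = k - 175 = -175 + k$)
$- n{\left(\left(13 - 7\right) \left(-14\right) \right)} = - (-175 + \left(13 - 7\right) \left(-14\right)) = - (-175 + 6 \left(-14\right)) = - (-175 - 84) = \left(-1\right) \left(-259\right) = 259$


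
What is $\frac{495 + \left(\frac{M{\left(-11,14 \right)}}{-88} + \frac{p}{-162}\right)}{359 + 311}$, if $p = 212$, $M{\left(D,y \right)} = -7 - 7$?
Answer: $\frac{1760083}{2387880} \approx 0.73709$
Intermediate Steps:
$M{\left(D,y \right)} = -14$ ($M{\left(D,y \right)} = -7 - 7 = -14$)
$\frac{495 + \left(\frac{M{\left(-11,14 \right)}}{-88} + \frac{p}{-162}\right)}{359 + 311} = \frac{495 + \left(- \frac{14}{-88} + \frac{212}{-162}\right)}{359 + 311} = \frac{495 + \left(\left(-14\right) \left(- \frac{1}{88}\right) + 212 \left(- \frac{1}{162}\right)\right)}{670} = \left(495 + \left(\frac{7}{44} - \frac{106}{81}\right)\right) \frac{1}{670} = \left(495 - \frac{4097}{3564}\right) \frac{1}{670} = \frac{1760083}{3564} \cdot \frac{1}{670} = \frac{1760083}{2387880}$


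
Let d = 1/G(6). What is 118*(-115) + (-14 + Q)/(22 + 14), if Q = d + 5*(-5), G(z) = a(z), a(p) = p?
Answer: -2931353/216 ≈ -13571.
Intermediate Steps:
G(z) = z
d = ⅙ (d = 1/6 = ⅙ ≈ 0.16667)
Q = -149/6 (Q = ⅙ + 5*(-5) = ⅙ - 25 = -149/6 ≈ -24.833)
118*(-115) + (-14 + Q)/(22 + 14) = 118*(-115) + (-14 - 149/6)/(22 + 14) = -13570 - 233/6/36 = -13570 - 233/6*1/36 = -13570 - 233/216 = -2931353/216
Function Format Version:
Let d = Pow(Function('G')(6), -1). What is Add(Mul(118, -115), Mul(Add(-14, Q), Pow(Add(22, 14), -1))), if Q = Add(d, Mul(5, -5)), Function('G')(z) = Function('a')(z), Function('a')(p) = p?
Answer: Rational(-2931353, 216) ≈ -13571.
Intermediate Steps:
Function('G')(z) = z
d = Rational(1, 6) (d = Pow(6, -1) = Rational(1, 6) ≈ 0.16667)
Q = Rational(-149, 6) (Q = Add(Rational(1, 6), Mul(5, -5)) = Add(Rational(1, 6), -25) = Rational(-149, 6) ≈ -24.833)
Add(Mul(118, -115), Mul(Add(-14, Q), Pow(Add(22, 14), -1))) = Add(Mul(118, -115), Mul(Add(-14, Rational(-149, 6)), Pow(Add(22, 14), -1))) = Add(-13570, Mul(Rational(-233, 6), Pow(36, -1))) = Add(-13570, Mul(Rational(-233, 6), Rational(1, 36))) = Add(-13570, Rational(-233, 216)) = Rational(-2931353, 216)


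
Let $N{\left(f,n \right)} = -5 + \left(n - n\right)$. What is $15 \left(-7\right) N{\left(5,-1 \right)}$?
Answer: $525$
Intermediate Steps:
$N{\left(f,n \right)} = -5$ ($N{\left(f,n \right)} = -5 + 0 = -5$)
$15 \left(-7\right) N{\left(5,-1 \right)} = 15 \left(-7\right) \left(-5\right) = \left(-105\right) \left(-5\right) = 525$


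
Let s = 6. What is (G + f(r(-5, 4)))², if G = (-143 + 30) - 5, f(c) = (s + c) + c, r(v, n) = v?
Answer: 14884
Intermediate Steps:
f(c) = 6 + 2*c (f(c) = (6 + c) + c = 6 + 2*c)
G = -118 (G = -113 - 5 = -118)
(G + f(r(-5, 4)))² = (-118 + (6 + 2*(-5)))² = (-118 + (6 - 10))² = (-118 - 4)² = (-122)² = 14884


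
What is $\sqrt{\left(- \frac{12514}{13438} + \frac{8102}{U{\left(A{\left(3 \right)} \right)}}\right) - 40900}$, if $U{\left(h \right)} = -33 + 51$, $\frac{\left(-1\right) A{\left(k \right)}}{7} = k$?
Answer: $\frac{2 i \sqrt{4108839068534}}{20157} \approx 201.12 i$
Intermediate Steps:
$A{\left(k \right)} = - 7 k$
$U{\left(h \right)} = 18$
$\sqrt{\left(- \frac{12514}{13438} + \frac{8102}{U{\left(A{\left(3 \right)} \right)}}\right) - 40900} = \sqrt{\left(- \frac{12514}{13438} + \frac{8102}{18}\right) - 40900} = \sqrt{\left(\left(-12514\right) \frac{1}{13438} + 8102 \cdot \frac{1}{18}\right) - 40900} = \sqrt{\left(- \frac{6257}{6719} + \frac{4051}{9}\right) - 40900} = \sqrt{\frac{27162356}{60471} - 40900} = \sqrt{- \frac{2446101544}{60471}} = \frac{2 i \sqrt{4108839068534}}{20157}$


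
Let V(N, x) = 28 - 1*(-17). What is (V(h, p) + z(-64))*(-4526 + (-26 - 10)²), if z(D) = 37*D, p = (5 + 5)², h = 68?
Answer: 7503290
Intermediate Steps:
p = 100 (p = 10² = 100)
V(N, x) = 45 (V(N, x) = 28 + 17 = 45)
(V(h, p) + z(-64))*(-4526 + (-26 - 10)²) = (45 + 37*(-64))*(-4526 + (-26 - 10)²) = (45 - 2368)*(-4526 + (-36)²) = -2323*(-4526 + 1296) = -2323*(-3230) = 7503290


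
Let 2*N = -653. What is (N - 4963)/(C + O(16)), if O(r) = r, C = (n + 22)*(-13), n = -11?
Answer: 10579/254 ≈ 41.650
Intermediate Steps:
N = -653/2 (N = (1/2)*(-653) = -653/2 ≈ -326.50)
C = -143 (C = (-11 + 22)*(-13) = 11*(-13) = -143)
(N - 4963)/(C + O(16)) = (-653/2 - 4963)/(-143 + 16) = -10579/2/(-127) = -10579/2*(-1/127) = 10579/254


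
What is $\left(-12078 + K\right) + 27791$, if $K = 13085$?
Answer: $28798$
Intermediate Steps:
$\left(-12078 + K\right) + 27791 = \left(-12078 + 13085\right) + 27791 = 1007 + 27791 = 28798$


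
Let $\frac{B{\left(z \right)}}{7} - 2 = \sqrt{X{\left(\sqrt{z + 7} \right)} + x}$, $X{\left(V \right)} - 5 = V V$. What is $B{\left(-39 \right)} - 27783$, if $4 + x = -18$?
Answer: $-27769 + 49 i \approx -27769.0 + 49.0 i$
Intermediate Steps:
$x = -22$ ($x = -4 - 18 = -22$)
$X{\left(V \right)} = 5 + V^{2}$ ($X{\left(V \right)} = 5 + V V = 5 + V^{2}$)
$B{\left(z \right)} = 14 + 7 \sqrt{-10 + z}$ ($B{\left(z \right)} = 14 + 7 \sqrt{\left(5 + \left(\sqrt{z + 7}\right)^{2}\right) - 22} = 14 + 7 \sqrt{\left(5 + \left(\sqrt{7 + z}\right)^{2}\right) - 22} = 14 + 7 \sqrt{\left(5 + \left(7 + z\right)\right) - 22} = 14 + 7 \sqrt{\left(12 + z\right) - 22} = 14 + 7 \sqrt{-10 + z}$)
$B{\left(-39 \right)} - 27783 = \left(14 + 7 \sqrt{-10 - 39}\right) - 27783 = \left(14 + 7 \sqrt{-49}\right) - 27783 = \left(14 + 7 \cdot 7 i\right) - 27783 = \left(14 + 49 i\right) - 27783 = -27769 + 49 i$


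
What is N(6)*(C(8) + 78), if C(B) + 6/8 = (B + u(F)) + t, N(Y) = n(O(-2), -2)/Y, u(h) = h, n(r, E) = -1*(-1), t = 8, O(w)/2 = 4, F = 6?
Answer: 397/24 ≈ 16.542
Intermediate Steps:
O(w) = 8 (O(w) = 2*4 = 8)
n(r, E) = 1
N(Y) = 1/Y
C(B) = 53/4 + B (C(B) = -¾ + ((B + 6) + 8) = -¾ + ((6 + B) + 8) = -¾ + (14 + B) = 53/4 + B)
N(6)*(C(8) + 78) = ((53/4 + 8) + 78)/6 = (85/4 + 78)/6 = (⅙)*(397/4) = 397/24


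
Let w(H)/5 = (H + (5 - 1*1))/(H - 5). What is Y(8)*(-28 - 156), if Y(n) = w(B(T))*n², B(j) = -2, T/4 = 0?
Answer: 117760/7 ≈ 16823.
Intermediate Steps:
T = 0 (T = 4*0 = 0)
w(H) = 5*(4 + H)/(-5 + H) (w(H) = 5*((H + (5 - 1*1))/(H - 5)) = 5*((H + (5 - 1))/(-5 + H)) = 5*((H + 4)/(-5 + H)) = 5*((4 + H)/(-5 + H)) = 5*(4 + H)/(-5 + H))
Y(n) = -10*n²/7 (Y(n) = (5*(4 - 2)/(-5 - 2))*n² = (5*2/(-7))*n² = (5*(-⅐)*2)*n² = -10*n²/7)
Y(8)*(-28 - 156) = (-10/7*8²)*(-28 - 156) = -10/7*64*(-184) = -640/7*(-184) = 117760/7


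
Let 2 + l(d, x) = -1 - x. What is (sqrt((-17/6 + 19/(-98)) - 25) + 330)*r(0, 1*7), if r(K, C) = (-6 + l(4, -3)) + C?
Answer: 330 + 2*I*sqrt(3090)/21 ≈ 330.0 + 5.2941*I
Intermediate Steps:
l(d, x) = -3 - x (l(d, x) = -2 + (-1 - x) = -3 - x)
r(K, C) = -6 + C (r(K, C) = (-6 + (-3 - 1*(-3))) + C = (-6 + (-3 + 3)) + C = (-6 + 0) + C = -6 + C)
(sqrt((-17/6 + 19/(-98)) - 25) + 330)*r(0, 1*7) = (sqrt((-17/6 + 19/(-98)) - 25) + 330)*(-6 + 1*7) = (sqrt((-17*1/6 + 19*(-1/98)) - 25) + 330)*(-6 + 7) = (sqrt((-17/6 - 19/98) - 25) + 330)*1 = (sqrt(-445/147 - 25) + 330)*1 = (sqrt(-4120/147) + 330)*1 = (2*I*sqrt(3090)/21 + 330)*1 = (330 + 2*I*sqrt(3090)/21)*1 = 330 + 2*I*sqrt(3090)/21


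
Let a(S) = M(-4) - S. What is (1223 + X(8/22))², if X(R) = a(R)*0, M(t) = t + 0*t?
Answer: 1495729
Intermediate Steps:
M(t) = t (M(t) = t + 0 = t)
a(S) = -4 - S
X(R) = 0 (X(R) = (-4 - R)*0 = 0)
(1223 + X(8/22))² = (1223 + 0)² = 1223² = 1495729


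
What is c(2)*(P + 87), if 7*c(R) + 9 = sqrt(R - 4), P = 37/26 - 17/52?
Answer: -41229/364 + 4581*I*sqrt(2)/364 ≈ -113.27 + 17.798*I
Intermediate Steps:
P = 57/52 (P = 37*(1/26) - 17*1/52 = 37/26 - 17/52 = 57/52 ≈ 1.0962)
c(R) = -9/7 + sqrt(-4 + R)/7 (c(R) = -9/7 + sqrt(R - 4)/7 = -9/7 + sqrt(-4 + R)/7)
c(2)*(P + 87) = (-9/7 + sqrt(-4 + 2)/7)*(57/52 + 87) = (-9/7 + sqrt(-2)/7)*(4581/52) = (-9/7 + (I*sqrt(2))/7)*(4581/52) = (-9/7 + I*sqrt(2)/7)*(4581/52) = -41229/364 + 4581*I*sqrt(2)/364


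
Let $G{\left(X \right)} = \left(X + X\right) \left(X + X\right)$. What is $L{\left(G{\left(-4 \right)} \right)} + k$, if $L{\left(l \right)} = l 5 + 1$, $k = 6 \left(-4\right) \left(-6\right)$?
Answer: $465$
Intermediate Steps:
$k = 144$ ($k = \left(-24\right) \left(-6\right) = 144$)
$G{\left(X \right)} = 4 X^{2}$ ($G{\left(X \right)} = 2 X 2 X = 4 X^{2}$)
$L{\left(l \right)} = 1 + 5 l$ ($L{\left(l \right)} = 5 l + 1 = 1 + 5 l$)
$L{\left(G{\left(-4 \right)} \right)} + k = \left(1 + 5 \cdot 4 \left(-4\right)^{2}\right) + 144 = \left(1 + 5 \cdot 4 \cdot 16\right) + 144 = \left(1 + 5 \cdot 64\right) + 144 = \left(1 + 320\right) + 144 = 321 + 144 = 465$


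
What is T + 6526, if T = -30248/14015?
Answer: 91431642/14015 ≈ 6523.8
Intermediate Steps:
T = -30248/14015 (T = -30248*1/14015 = -30248/14015 ≈ -2.1583)
T + 6526 = -30248/14015 + 6526 = 91431642/14015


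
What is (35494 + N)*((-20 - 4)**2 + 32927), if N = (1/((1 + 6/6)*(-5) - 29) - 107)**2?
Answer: 2392404000950/1521 ≈ 1.5729e+9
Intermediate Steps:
N = 17422276/1521 (N = (1/((1 + 6*(1/6))*(-5) - 29) - 107)**2 = (1/((1 + 1)*(-5) - 29) - 107)**2 = (1/(2*(-5) - 29) - 107)**2 = (1/(-10 - 29) - 107)**2 = (1/(-39) - 107)**2 = (-1/39 - 107)**2 = (-4174/39)**2 = 17422276/1521 ≈ 11454.)
(35494 + N)*((-20 - 4)**2 + 32927) = (35494 + 17422276/1521)*((-20 - 4)**2 + 32927) = 71408650*((-24)**2 + 32927)/1521 = 71408650*(576 + 32927)/1521 = (71408650/1521)*33503 = 2392404000950/1521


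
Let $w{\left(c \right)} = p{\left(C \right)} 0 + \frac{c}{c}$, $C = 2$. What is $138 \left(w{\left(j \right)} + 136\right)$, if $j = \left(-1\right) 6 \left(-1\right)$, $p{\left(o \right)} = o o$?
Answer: $18906$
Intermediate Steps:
$p{\left(o \right)} = o^{2}$
$j = 6$ ($j = \left(-6\right) \left(-1\right) = 6$)
$w{\left(c \right)} = 1$ ($w{\left(c \right)} = 2^{2} \cdot 0 + \frac{c}{c} = 4 \cdot 0 + 1 = 0 + 1 = 1$)
$138 \left(w{\left(j \right)} + 136\right) = 138 \left(1 + 136\right) = 138 \cdot 137 = 18906$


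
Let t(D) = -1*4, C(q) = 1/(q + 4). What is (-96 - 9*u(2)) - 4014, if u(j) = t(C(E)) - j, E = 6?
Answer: -4056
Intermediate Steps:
C(q) = 1/(4 + q)
t(D) = -4
u(j) = -4 - j
(-96 - 9*u(2)) - 4014 = (-96 - 9*(-4 - 1*2)) - 4014 = (-96 - 9*(-4 - 2)) - 4014 = (-96 - 9*(-6)) - 4014 = (-96 + 54) - 4014 = -42 - 4014 = -4056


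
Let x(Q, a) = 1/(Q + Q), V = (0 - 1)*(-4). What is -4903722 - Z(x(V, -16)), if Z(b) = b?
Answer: -39229777/8 ≈ -4.9037e+6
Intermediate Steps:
V = 4 (V = -1*(-4) = 4)
x(Q, a) = 1/(2*Q)
-4903722 - Z(x(V, -16)) = -4903722 - 1/(2*4) = -4903722 - 1*⅛ = -4903722 - ⅛ = -39229777/8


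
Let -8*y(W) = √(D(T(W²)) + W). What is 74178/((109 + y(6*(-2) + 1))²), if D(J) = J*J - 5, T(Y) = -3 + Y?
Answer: 1186848/(436 - √3477)² ≈ 8.3490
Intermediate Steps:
D(J) = -5 + J² (D(J) = J² - 5 = -5 + J²)
y(W) = -√(-5 + W + (-3 + W²)²)/8 (y(W) = -√((-5 + (-3 + W²)²) + W)/8 = -√(-5 + W + (-3 + W²)²)/8)
74178/((109 + y(6*(-2) + 1))²) = 74178/((109 - √(-5 + (6*(-2) + 1) + (-3 + (6*(-2) + 1)²)²)/8)²) = 74178/((109 - √(-5 + (-12 + 1) + (-3 + (-12 + 1)²)²)/8)²) = 74178/((109 - √(-5 - 11 + (-3 + (-11)²)²)/8)²) = 74178/((109 - √(-5 - 11 + (-3 + 121)²)/8)²) = 74178/((109 - √(-5 - 11 + 118²)/8)²) = 74178/((109 - √(-5 - 11 + 13924)/8)²) = 74178/((109 - √3477/4)²) = 74178/(109 - √3477/4)²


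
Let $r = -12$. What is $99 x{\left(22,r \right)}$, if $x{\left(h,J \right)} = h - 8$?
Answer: $1386$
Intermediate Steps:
$x{\left(h,J \right)} = -8 + h$ ($x{\left(h,J \right)} = h - 8 = -8 + h$)
$99 x{\left(22,r \right)} = 99 \left(-8 + 22\right) = 99 \cdot 14 = 1386$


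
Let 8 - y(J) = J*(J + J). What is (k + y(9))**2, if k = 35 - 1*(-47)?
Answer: 5184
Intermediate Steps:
k = 82 (k = 35 + 47 = 82)
y(J) = 8 - 2*J**2 (y(J) = 8 - J*(J + J) = 8 - J*2*J = 8 - 2*J**2)
(k + y(9))**2 = (82 + (8 - 2*9**2))**2 = (82 + (8 - 2*81))**2 = (82 + (8 - 162))**2 = (82 - 154)**2 = (-72)**2 = 5184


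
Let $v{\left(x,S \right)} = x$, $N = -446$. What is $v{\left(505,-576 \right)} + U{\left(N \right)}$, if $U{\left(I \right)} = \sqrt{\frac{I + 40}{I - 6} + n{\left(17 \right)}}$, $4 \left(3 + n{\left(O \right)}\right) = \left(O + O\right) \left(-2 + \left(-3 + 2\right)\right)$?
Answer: $505 + \frac{i \sqrt{352447}}{113} \approx 505.0 + 5.2537 i$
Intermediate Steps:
$n{\left(O \right)} = -3 - \frac{3 O}{2}$ ($n{\left(O \right)} = -3 + \frac{\left(O + O\right) \left(-2 + \left(-3 + 2\right)\right)}{4} = -3 + \frac{2 O \left(-2 - 1\right)}{4} = -3 + \frac{2 O \left(-3\right)}{4} = -3 + \frac{\left(-6\right) O}{4} = -3 - \frac{3 O}{2}$)
$U{\left(I \right)} = \sqrt{- \frac{57}{2} + \frac{40 + I}{-6 + I}}$ ($U{\left(I \right)} = \sqrt{\frac{I + 40}{I - 6} - \frac{57}{2}} = \sqrt{\frac{40 + I}{-6 + I} - \frac{57}{2}} = \sqrt{- \frac{57}{2} + \frac{40 + I}{-6 + I}}$)
$v{\left(505,-576 \right)} + U{\left(N \right)} = 505 + \frac{\sqrt{2} \sqrt{\frac{422 - -24530}{-6 - 446}}}{2} = 505 + \frac{\sqrt{2} \sqrt{\frac{422 + 24530}{-452}}}{2} = 505 + \frac{\sqrt{2} \sqrt{\left(- \frac{1}{452}\right) 24952}}{2} = 505 + \frac{\sqrt{2} \sqrt{- \frac{6238}{113}}}{2} = 505 + \frac{\sqrt{2} \frac{i \sqrt{704894}}{113}}{2} = 505 + \frac{i \sqrt{352447}}{113}$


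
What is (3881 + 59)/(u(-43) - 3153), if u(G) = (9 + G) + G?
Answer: -394/323 ≈ -1.2198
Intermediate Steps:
u(G) = 9 + 2*G
(3881 + 59)/(u(-43) - 3153) = (3881 + 59)/((9 + 2*(-43)) - 3153) = 3940/((9 - 86) - 3153) = 3940/(-77 - 3153) = 3940/(-3230) = 3940*(-1/3230) = -394/323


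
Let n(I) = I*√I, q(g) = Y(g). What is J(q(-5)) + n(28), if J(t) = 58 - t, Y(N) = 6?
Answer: 52 + 56*√7 ≈ 200.16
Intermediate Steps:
q(g) = 6
n(I) = I^(3/2)
J(q(-5)) + n(28) = (58 - 1*6) + 28^(3/2) = (58 - 6) + 56*√7 = 52 + 56*√7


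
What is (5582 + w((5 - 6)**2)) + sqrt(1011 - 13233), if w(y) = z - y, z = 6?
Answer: 5587 + 3*I*sqrt(1358) ≈ 5587.0 + 110.55*I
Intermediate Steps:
w(y) = 6 - y
(5582 + w((5 - 6)**2)) + sqrt(1011 - 13233) = (5582 + (6 - (5 - 6)**2)) + sqrt(1011 - 13233) = (5582 + (6 - 1*(-1)**2)) + sqrt(-12222) = (5582 + (6 - 1*1)) + 3*I*sqrt(1358) = (5582 + (6 - 1)) + 3*I*sqrt(1358) = (5582 + 5) + 3*I*sqrt(1358) = 5587 + 3*I*sqrt(1358)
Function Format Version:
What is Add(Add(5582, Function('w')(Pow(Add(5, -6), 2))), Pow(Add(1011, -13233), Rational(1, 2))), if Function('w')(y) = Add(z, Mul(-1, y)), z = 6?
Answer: Add(5587, Mul(3, I, Pow(1358, Rational(1, 2)))) ≈ Add(5587.0, Mul(110.55, I))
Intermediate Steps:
Function('w')(y) = Add(6, Mul(-1, y))
Add(Add(5582, Function('w')(Pow(Add(5, -6), 2))), Pow(Add(1011, -13233), Rational(1, 2))) = Add(Add(5582, Add(6, Mul(-1, Pow(Add(5, -6), 2)))), Pow(Add(1011, -13233), Rational(1, 2))) = Add(Add(5582, Add(6, Mul(-1, Pow(-1, 2)))), Pow(-12222, Rational(1, 2))) = Add(Add(5582, Add(6, Mul(-1, 1))), Mul(3, I, Pow(1358, Rational(1, 2)))) = Add(Add(5582, Add(6, -1)), Mul(3, I, Pow(1358, Rational(1, 2)))) = Add(Add(5582, 5), Mul(3, I, Pow(1358, Rational(1, 2)))) = Add(5587, Mul(3, I, Pow(1358, Rational(1, 2))))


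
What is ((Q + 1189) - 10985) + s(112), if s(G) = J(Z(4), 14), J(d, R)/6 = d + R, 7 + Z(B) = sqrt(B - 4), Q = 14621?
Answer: 4867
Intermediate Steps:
Z(B) = -7 + sqrt(-4 + B) (Z(B) = -7 + sqrt(B - 4) = -7 + sqrt(-4 + B))
J(d, R) = 6*R + 6*d (J(d, R) = 6*(d + R) = 6*(R + d) = 6*R + 6*d)
s(G) = 42 (s(G) = 6*14 + 6*(-7 + sqrt(-4 + 4)) = 84 + 6*(-7 + sqrt(0)) = 84 + 6*(-7 + 0) = 84 + 6*(-7) = 84 - 42 = 42)
((Q + 1189) - 10985) + s(112) = ((14621 + 1189) - 10985) + 42 = (15810 - 10985) + 42 = 4825 + 42 = 4867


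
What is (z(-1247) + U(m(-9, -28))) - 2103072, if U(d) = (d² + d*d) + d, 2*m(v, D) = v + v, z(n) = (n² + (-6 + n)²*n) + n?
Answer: -1958350380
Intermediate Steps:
z(n) = n + n² + n*(-6 + n)² (z(n) = (n² + n*(-6 + n)²) + n = n + n² + n*(-6 + n)²)
m(v, D) = v (m(v, D) = (v + v)/2 = (2*v)/2 = v)
U(d) = d + 2*d² (U(d) = (d² + d²) + d = 2*d² + d = d + 2*d²)
(z(-1247) + U(m(-9, -28))) - 2103072 = (-1247*(1 - 1247 + (-6 - 1247)²) - 9*(1 + 2*(-9))) - 2103072 = (-1247*(1 - 1247 + (-1253)²) - 9*(1 - 18)) - 2103072 = (-1247*(1 - 1247 + 1570009) - 9*(-17)) - 2103072 = (-1247*1568763 + 153) - 2103072 = (-1956247461 + 153) - 2103072 = -1956247308 - 2103072 = -1958350380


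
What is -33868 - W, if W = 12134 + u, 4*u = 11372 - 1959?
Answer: -193421/4 ≈ -48355.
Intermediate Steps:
u = 9413/4 (u = (11372 - 1959)/4 = (¼)*9413 = 9413/4 ≈ 2353.3)
W = 57949/4 (W = 12134 + 9413/4 = 57949/4 ≈ 14487.)
-33868 - W = -33868 - 1*57949/4 = -33868 - 57949/4 = -193421/4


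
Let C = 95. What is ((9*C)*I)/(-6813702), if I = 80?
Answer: -3800/378539 ≈ -0.010039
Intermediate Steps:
((9*C)*I)/(-6813702) = ((9*95)*80)/(-6813702) = (855*80)*(-1/6813702) = 68400*(-1/6813702) = -3800/378539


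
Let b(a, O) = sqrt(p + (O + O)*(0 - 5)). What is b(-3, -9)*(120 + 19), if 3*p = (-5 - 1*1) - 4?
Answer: 278*sqrt(195)/3 ≈ 1294.0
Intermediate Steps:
p = -10/3 (p = ((-5 - 1*1) - 4)/3 = ((-5 - 1) - 4)/3 = (-6 - 4)/3 = (1/3)*(-10) = -10/3 ≈ -3.3333)
b(a, O) = sqrt(-10/3 - 10*O) (b(a, O) = sqrt(-10/3 + (O + O)*(0 - 5)) = sqrt(-10/3 + (2*O)*(-5)) = sqrt(-10/3 - 10*O))
b(-3, -9)*(120 + 19) = (sqrt(-30 - 90*(-9))/3)*(120 + 19) = (sqrt(-30 + 810)/3)*139 = (sqrt(780)/3)*139 = ((2*sqrt(195))/3)*139 = (2*sqrt(195)/3)*139 = 278*sqrt(195)/3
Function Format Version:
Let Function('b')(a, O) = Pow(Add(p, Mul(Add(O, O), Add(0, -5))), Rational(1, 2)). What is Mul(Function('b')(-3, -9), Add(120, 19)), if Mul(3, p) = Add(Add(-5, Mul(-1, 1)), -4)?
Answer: Mul(Rational(278, 3), Pow(195, Rational(1, 2))) ≈ 1294.0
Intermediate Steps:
p = Rational(-10, 3) (p = Mul(Rational(1, 3), Add(Add(-5, Mul(-1, 1)), -4)) = Mul(Rational(1, 3), Add(Add(-5, -1), -4)) = Mul(Rational(1, 3), Add(-6, -4)) = Mul(Rational(1, 3), -10) = Rational(-10, 3) ≈ -3.3333)
Function('b')(a, O) = Pow(Add(Rational(-10, 3), Mul(-10, O)), Rational(1, 2)) (Function('b')(a, O) = Pow(Add(Rational(-10, 3), Mul(Add(O, O), Add(0, -5))), Rational(1, 2)) = Pow(Add(Rational(-10, 3), Mul(Mul(2, O), -5)), Rational(1, 2)) = Pow(Add(Rational(-10, 3), Mul(-10, O)), Rational(1, 2)))
Mul(Function('b')(-3, -9), Add(120, 19)) = Mul(Mul(Rational(1, 3), Pow(Add(-30, Mul(-90, -9)), Rational(1, 2))), Add(120, 19)) = Mul(Mul(Rational(1, 3), Pow(Add(-30, 810), Rational(1, 2))), 139) = Mul(Mul(Rational(1, 3), Pow(780, Rational(1, 2))), 139) = Mul(Mul(Rational(1, 3), Mul(2, Pow(195, Rational(1, 2)))), 139) = Mul(Mul(Rational(2, 3), Pow(195, Rational(1, 2))), 139) = Mul(Rational(278, 3), Pow(195, Rational(1, 2)))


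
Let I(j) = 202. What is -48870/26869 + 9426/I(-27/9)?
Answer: 121697727/2713769 ≈ 44.845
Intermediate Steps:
-48870/26869 + 9426/I(-27/9) = -48870/26869 + 9426/202 = -48870*1/26869 + 9426*(1/202) = -48870/26869 + 4713/101 = 121697727/2713769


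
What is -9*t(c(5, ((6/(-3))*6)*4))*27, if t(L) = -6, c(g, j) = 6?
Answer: 1458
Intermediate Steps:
-9*t(c(5, ((6/(-3))*6)*4))*27 = -9*(-6)*27 = 54*27 = 1458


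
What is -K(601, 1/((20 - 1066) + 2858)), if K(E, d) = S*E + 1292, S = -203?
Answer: 120711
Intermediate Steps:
K(E, d) = 1292 - 203*E (K(E, d) = -203*E + 1292 = 1292 - 203*E)
-K(601, 1/((20 - 1066) + 2858)) = -(1292 - 203*601) = -(1292 - 122003) = -1*(-120711) = 120711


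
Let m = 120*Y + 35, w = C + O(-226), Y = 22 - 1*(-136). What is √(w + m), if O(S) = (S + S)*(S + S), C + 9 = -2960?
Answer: √220330 ≈ 469.39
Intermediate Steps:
C = -2969 (C = -9 - 2960 = -2969)
Y = 158 (Y = 22 + 136 = 158)
O(S) = 4*S² (O(S) = (2*S)*(2*S) = 4*S²)
w = 201335 (w = -2969 + 4*(-226)² = -2969 + 4*51076 = -2969 + 204304 = 201335)
m = 18995 (m = 120*158 + 35 = 18960 + 35 = 18995)
√(w + m) = √(201335 + 18995) = √220330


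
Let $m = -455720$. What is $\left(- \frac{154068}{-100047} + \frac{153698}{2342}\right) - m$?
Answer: $\frac{17799254129057}{39051679} \approx 4.5579 \cdot 10^{5}$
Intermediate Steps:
$\left(- \frac{154068}{-100047} + \frac{153698}{2342}\right) - m = \left(- \frac{154068}{-100047} + \frac{153698}{2342}\right) - -455720 = \left(\left(-154068\right) \left(- \frac{1}{100047}\right) + 153698 \cdot \frac{1}{2342}\right) + 455720 = \left(\frac{51356}{33349} + \frac{76849}{1171}\right) + 455720 = \frac{2622975177}{39051679} + 455720 = \frac{17799254129057}{39051679}$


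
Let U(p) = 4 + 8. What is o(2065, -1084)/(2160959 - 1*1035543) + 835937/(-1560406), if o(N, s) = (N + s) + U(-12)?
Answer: -469613695817/878052939448 ≈ -0.53483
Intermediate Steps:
U(p) = 12
o(N, s) = 12 + N + s (o(N, s) = (N + s) + 12 = 12 + N + s)
o(2065, -1084)/(2160959 - 1*1035543) + 835937/(-1560406) = (12 + 2065 - 1084)/(2160959 - 1*1035543) + 835937/(-1560406) = 993/(2160959 - 1035543) + 835937*(-1/1560406) = 993/1125416 - 835937/1560406 = -469613695817/878052939448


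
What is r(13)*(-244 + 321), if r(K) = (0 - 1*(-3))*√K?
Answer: 231*√13 ≈ 832.88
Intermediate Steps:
r(K) = 3*√K (r(K) = (0 + 3)*√K = 3*√K)
r(13)*(-244 + 321) = (3*√13)*(-244 + 321) = (3*√13)*77 = 231*√13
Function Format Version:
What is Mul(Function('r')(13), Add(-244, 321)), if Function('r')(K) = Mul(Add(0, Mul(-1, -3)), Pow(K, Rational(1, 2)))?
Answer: Mul(231, Pow(13, Rational(1, 2))) ≈ 832.88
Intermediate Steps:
Function('r')(K) = Mul(3, Pow(K, Rational(1, 2))) (Function('r')(K) = Mul(Add(0, 3), Pow(K, Rational(1, 2))) = Mul(3, Pow(K, Rational(1, 2))))
Mul(Function('r')(13), Add(-244, 321)) = Mul(Mul(3, Pow(13, Rational(1, 2))), Add(-244, 321)) = Mul(Mul(3, Pow(13, Rational(1, 2))), 77) = Mul(231, Pow(13, Rational(1, 2)))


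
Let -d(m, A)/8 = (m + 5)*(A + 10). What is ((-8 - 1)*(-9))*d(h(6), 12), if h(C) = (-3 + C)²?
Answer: -199584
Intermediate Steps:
d(m, A) = -8*(5 + m)*(10 + A) (d(m, A) = -8*(m + 5)*(A + 10) = -8*(5 + m)*(10 + A))
((-8 - 1)*(-9))*d(h(6), 12) = ((-8 - 1)*(-9))*(-400 - 80*(-3 + 6)² - 40*12 - 8*12*(-3 + 6)²) = (-9*(-9))*(-400 - 80*3² - 480 - 8*12*3²) = 81*(-400 - 80*9 - 480 - 8*12*9) = 81*(-400 - 720 - 480 - 864) = 81*(-2464) = -199584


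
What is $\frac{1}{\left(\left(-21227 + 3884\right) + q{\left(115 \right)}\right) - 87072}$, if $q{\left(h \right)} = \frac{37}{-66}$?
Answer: $- \frac{66}{6891427} \approx -9.5771 \cdot 10^{-6}$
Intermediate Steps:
$q{\left(h \right)} = - \frac{37}{66}$ ($q{\left(h \right)} = 37 \left(- \frac{1}{66}\right) = - \frac{37}{66}$)
$\frac{1}{\left(\left(-21227 + 3884\right) + q{\left(115 \right)}\right) - 87072} = \frac{1}{\left(\left(-21227 + 3884\right) - \frac{37}{66}\right) - 87072} = \frac{1}{\left(-17343 - \frac{37}{66}\right) - 87072} = \frac{1}{- \frac{1144675}{66} - 87072} = \frac{1}{- \frac{6891427}{66}} = - \frac{66}{6891427}$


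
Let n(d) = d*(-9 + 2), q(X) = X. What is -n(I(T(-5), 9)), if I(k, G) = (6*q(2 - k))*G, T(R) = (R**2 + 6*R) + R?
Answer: 4536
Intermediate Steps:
T(R) = R**2 + 7*R
I(k, G) = G*(12 - 6*k) (I(k, G) = (6*(2 - k))*G = (12 - 6*k)*G = G*(12 - 6*k))
n(d) = -7*d (n(d) = d*(-7) = -7*d)
-n(I(T(-5), 9)) = -(-7)*6*9*(2 - (-5)*(7 - 5)) = -(-7)*6*9*(2 - (-5)*2) = -(-7)*6*9*(2 - 1*(-10)) = -(-7)*6*9*(2 + 10) = -(-7)*6*9*12 = -(-7)*648 = -1*(-4536) = 4536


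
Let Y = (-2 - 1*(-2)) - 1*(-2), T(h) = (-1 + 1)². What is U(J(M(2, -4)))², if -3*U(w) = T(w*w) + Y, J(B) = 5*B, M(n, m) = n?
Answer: 4/9 ≈ 0.44444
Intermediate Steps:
T(h) = 0 (T(h) = 0² = 0)
Y = 2 (Y = (-2 + 2) + 2 = 0 + 2 = 2)
U(w) = -⅔ (U(w) = -(0 + 2)/3 = -⅓*2 = -⅔)
U(J(M(2, -4)))² = (-⅔)² = 4/9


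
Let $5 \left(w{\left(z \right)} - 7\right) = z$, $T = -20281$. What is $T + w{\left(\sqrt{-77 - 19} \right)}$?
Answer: $-20274 + \frac{4 i \sqrt{6}}{5} \approx -20274.0 + 1.9596 i$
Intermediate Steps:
$w{\left(z \right)} = 7 + \frac{z}{5}$
$T + w{\left(\sqrt{-77 - 19} \right)} = -20281 + \left(7 + \frac{\sqrt{-77 - 19}}{5}\right) = -20281 + \left(7 + \frac{\sqrt{-96}}{5}\right) = -20281 + \left(7 + \frac{4 i \sqrt{6}}{5}\right) = -20274 + \frac{4 i \sqrt{6}}{5}$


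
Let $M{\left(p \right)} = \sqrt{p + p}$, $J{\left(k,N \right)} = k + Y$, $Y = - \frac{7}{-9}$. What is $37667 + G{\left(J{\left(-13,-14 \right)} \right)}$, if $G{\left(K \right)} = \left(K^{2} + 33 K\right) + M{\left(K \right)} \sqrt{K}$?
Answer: $\frac{3030457}{81} - \frac{110 \sqrt{2}}{9} \approx 37396.0$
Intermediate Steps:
$Y = \frac{7}{9}$ ($Y = \left(-7\right) \left(- \frac{1}{9}\right) = \frac{7}{9} \approx 0.77778$)
$J{\left(k,N \right)} = \frac{7}{9} + k$ ($J{\left(k,N \right)} = k + \frac{7}{9} = \frac{7}{9} + k$)
$M{\left(p \right)} = \sqrt{2} \sqrt{p}$ ($M{\left(p \right)} = \sqrt{2 p} = \sqrt{2} \sqrt{p}$)
$G{\left(K \right)} = K^{2} + 33 K + K \sqrt{2}$ ($G{\left(K \right)} = \left(K^{2} + 33 K\right) + \sqrt{2} \sqrt{K} \sqrt{K} = \left(K^{2} + 33 K\right) + K \sqrt{2} = K^{2} + 33 K + K \sqrt{2}$)
$37667 + G{\left(J{\left(-13,-14 \right)} \right)} = 37667 + \left(\frac{7}{9} - 13\right) \left(33 + \left(\frac{7}{9} - 13\right) + \sqrt{2}\right) = 37667 - \frac{110 \left(33 - \frac{110}{9} + \sqrt{2}\right)}{9} = 37667 - \frac{110 \left(\frac{187}{9} + \sqrt{2}\right)}{9} = 37667 - \left(\frac{20570}{81} + \frac{110 \sqrt{2}}{9}\right) = \frac{3030457}{81} - \frac{110 \sqrt{2}}{9}$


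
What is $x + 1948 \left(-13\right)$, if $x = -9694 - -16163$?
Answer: $-18855$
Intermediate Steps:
$x = 6469$ ($x = -9694 + 16163 = 6469$)
$x + 1948 \left(-13\right) = 6469 + 1948 \left(-13\right) = 6469 - 25324 = -18855$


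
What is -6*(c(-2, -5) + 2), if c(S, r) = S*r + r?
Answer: -42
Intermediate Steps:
c(S, r) = r + S*r
-6*(c(-2, -5) + 2) = -6*(-5*(1 - 2) + 2) = -6*(-5*(-1) + 2) = -6*(5 + 2) = -6*7 = -42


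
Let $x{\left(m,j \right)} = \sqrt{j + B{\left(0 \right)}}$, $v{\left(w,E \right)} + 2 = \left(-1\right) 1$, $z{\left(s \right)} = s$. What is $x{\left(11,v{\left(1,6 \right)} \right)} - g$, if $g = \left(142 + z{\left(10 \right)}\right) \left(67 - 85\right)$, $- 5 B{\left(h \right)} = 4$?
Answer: $2736 + \frac{i \sqrt{95}}{5} \approx 2736.0 + 1.9494 i$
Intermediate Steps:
$B{\left(h \right)} = - \frac{4}{5}$ ($B{\left(h \right)} = \left(- \frac{1}{5}\right) 4 = - \frac{4}{5}$)
$v{\left(w,E \right)} = -3$ ($v{\left(w,E \right)} = -2 - 1 = -3$)
$x{\left(m,j \right)} = \sqrt{- \frac{4}{5} + j}$ ($x{\left(m,j \right)} = \sqrt{j - \frac{4}{5}} = \sqrt{- \frac{4}{5} + j}$)
$g = -2736$ ($g = \left(142 + 10\right) \left(67 - 85\right) = 152 \left(-18\right) = -2736$)
$x{\left(11,v{\left(1,6 \right)} \right)} - g = \frac{\sqrt{-20 + 25 \left(-3\right)}}{5} - -2736 = \frac{\sqrt{-20 - 75}}{5} + 2736 = \frac{\sqrt{-95}}{5} + 2736 = \frac{i \sqrt{95}}{5} + 2736 = 2736 + \frac{i \sqrt{95}}{5}$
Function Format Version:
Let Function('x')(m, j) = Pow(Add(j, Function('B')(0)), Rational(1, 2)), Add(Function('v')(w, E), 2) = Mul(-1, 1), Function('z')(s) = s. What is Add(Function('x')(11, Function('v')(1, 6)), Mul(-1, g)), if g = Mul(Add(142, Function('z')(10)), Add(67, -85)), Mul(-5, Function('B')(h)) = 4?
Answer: Add(2736, Mul(Rational(1, 5), I, Pow(95, Rational(1, 2)))) ≈ Add(2736.0, Mul(1.9494, I))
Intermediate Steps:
Function('B')(h) = Rational(-4, 5) (Function('B')(h) = Mul(Rational(-1, 5), 4) = Rational(-4, 5))
Function('v')(w, E) = -3 (Function('v')(w, E) = Add(-2, Mul(-1, 1)) = Add(-2, -1) = -3)
Function('x')(m, j) = Pow(Add(Rational(-4, 5), j), Rational(1, 2)) (Function('x')(m, j) = Pow(Add(j, Rational(-4, 5)), Rational(1, 2)) = Pow(Add(Rational(-4, 5), j), Rational(1, 2)))
g = -2736 (g = Mul(Add(142, 10), Add(67, -85)) = Mul(152, -18) = -2736)
Add(Function('x')(11, Function('v')(1, 6)), Mul(-1, g)) = Add(Mul(Rational(1, 5), Pow(Add(-20, Mul(25, -3)), Rational(1, 2))), Mul(-1, -2736)) = Add(Mul(Rational(1, 5), Pow(Add(-20, -75), Rational(1, 2))), 2736) = Add(Mul(Rational(1, 5), Pow(-95, Rational(1, 2))), 2736) = Add(Mul(Rational(1, 5), Mul(I, Pow(95, Rational(1, 2)))), 2736) = Add(Mul(Rational(1, 5), I, Pow(95, Rational(1, 2))), 2736) = Add(2736, Mul(Rational(1, 5), I, Pow(95, Rational(1, 2))))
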